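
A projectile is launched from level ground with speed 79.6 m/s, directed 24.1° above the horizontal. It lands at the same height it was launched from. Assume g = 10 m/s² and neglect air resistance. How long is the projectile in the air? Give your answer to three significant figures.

6.50 s

Vertical component: v_y = 79.6 sin 24.1° = 32.50 m/s.
For a projectile landing at launch height, time of flight is t = 2 v_y / g = 2 × 32.50 / 10 = 6.50 s.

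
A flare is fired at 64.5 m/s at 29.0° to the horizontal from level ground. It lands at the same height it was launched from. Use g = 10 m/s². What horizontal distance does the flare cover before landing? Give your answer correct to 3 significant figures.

353 m

Components: v_x = 64.5 cos 29.0° = 56.41 m/s, v_y = 64.5 sin 29.0° = 31.27 m/s.
Time of flight (same landing height): t = 2 v_y / g = 2 × 31.27 / 10 = 6.254 s.
Range: R = v_x · t = 56.41 × 6.254 = 353 m.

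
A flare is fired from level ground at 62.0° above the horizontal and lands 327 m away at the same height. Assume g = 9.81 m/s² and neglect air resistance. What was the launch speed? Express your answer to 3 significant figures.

62.2 m/s

On level ground, R = v₀² sin(2θ) / g, so v₀ = √(R g / sin 2θ).
sin(2 × 62.0°) = 0.8290.
v₀ = √(327 × 9.81 / 0.8290) = √3870 = 62.2 m/s.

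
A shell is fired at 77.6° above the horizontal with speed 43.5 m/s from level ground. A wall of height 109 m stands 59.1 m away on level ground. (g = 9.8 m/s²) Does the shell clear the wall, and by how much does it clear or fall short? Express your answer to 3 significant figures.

v_x = 43.5 cos 77.6° = 9.341 m/s; v_y0 = 43.5 sin 77.6° = 42.49 m/s.
Time to reach the wall: t = 59.1 / 9.341 = 6.327 s.
Height at that point: y = 42.49×6.327 − 4.900×6.327² = 72.68 m.
That is 109 − 72.68 = 36.3 m below the top of the wall, so the shell does not clear it.

No — it falls 36.3 m short of clearing the wall.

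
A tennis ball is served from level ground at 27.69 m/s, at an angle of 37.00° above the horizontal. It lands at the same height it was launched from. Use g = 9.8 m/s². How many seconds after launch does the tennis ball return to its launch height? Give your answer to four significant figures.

3.401 s

Vertical component: v_y = 27.69 sin 37.00° = 16.664 m/s.
For a projectile landing at launch height, time of flight is t = 2 v_y / g = 2 × 16.664 / 9.8 = 3.401 s.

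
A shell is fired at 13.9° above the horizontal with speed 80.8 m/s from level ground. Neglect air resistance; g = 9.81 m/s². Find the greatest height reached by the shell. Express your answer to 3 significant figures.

Vertical component of launch velocity: v_y = 80.8 sin 13.9° = 19.41 m/s.
At the highest point the vertical velocity is zero, so v_y² = 2 g h_max.
h_max = (19.41)² / (2 × 9.81) = 376.7 / 19.62 = 19.2 m.

19.2 m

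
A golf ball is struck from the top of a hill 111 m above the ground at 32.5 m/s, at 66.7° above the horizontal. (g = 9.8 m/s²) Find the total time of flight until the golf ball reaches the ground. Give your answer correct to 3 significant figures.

8.70 s

Vertical component: v_y = 32.5 sin 66.7° = 29.85 m/s.
Taking up as positive with launch at y = 111 m, landing at y = 0: 0 = 111 + 29.85 t − ½(9.8) t².
Solving 4.900 t² − 29.85 t − 111 = 0 gives t = [29.85 + √(29.85² + 4·4.900·111)] / 9.800 = 8.70 s.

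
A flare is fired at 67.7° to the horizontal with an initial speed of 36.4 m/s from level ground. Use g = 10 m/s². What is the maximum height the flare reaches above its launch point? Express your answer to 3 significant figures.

Vertical component of launch velocity: v_y = 36.4 sin 67.7° = 33.68 m/s.
At the highest point the vertical velocity is zero, so v_y² = 2 g h_max.
h_max = (33.68)² / (2 × 10) = 1134 / 20.00 = 56.7 m.

56.7 m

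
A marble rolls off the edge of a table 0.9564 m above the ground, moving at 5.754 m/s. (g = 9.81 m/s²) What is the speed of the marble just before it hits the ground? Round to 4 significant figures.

Fall time: t = √(2 × 0.9564 / 9.81) = 0.44157 s.
At impact: v_x = 5.754 m/s (unchanged), v_y = g t = 9.81 × 0.44157 = 4.3318 m/s.
Speed = √(v_x² + v_y²) = √(33.109 + 18.764) = 7.202 m/s.

7.202 m/s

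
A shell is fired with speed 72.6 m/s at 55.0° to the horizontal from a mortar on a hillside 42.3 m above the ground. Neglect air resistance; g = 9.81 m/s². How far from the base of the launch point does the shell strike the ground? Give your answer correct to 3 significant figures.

533 m

Components: v_x = 72.6 cos 55.0° = 41.64 m/s, v_y = 72.6 sin 55.0° = 59.47 m/s.
Vertical: 0 = 42.3 + 59.47 t − ½(9.81) t² ⇒ 4.905 t² − 59.47 t − 42.3 = 0.
t = [59.47 + √(3537 + 829.9)] / 9.810 = 12.80 s.
Horizontal: R = v_x · t = 41.64 × 12.80 = 533 m.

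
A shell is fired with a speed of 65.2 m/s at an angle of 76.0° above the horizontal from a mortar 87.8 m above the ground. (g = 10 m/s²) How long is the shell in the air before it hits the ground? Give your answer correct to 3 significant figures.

13.9 s

Vertical component: v_y = 65.2 sin 76.0° = 63.26 m/s.
Taking up as positive with launch at y = 87.8 m, landing at y = 0: 0 = 87.8 + 63.26 t − ½(10) t².
Solving 5.000 t² − 63.26 t − 87.8 = 0 gives t = [63.26 + √(63.26² + 4·5.000·87.8)] / 10.00 = 13.9 s.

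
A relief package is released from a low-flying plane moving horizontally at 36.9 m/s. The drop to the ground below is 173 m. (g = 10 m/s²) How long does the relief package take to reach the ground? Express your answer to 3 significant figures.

5.88 s

The horizontal speed doesn't affect the fall. With v_y0 = 0, h = ½ g t².
t = √(2 × 173 / 10) = √34.60 = 5.88 s.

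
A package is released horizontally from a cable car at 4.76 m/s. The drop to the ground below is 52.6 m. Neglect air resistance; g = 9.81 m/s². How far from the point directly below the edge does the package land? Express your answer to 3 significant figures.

15.6 m

Initial vertical velocity is zero, so the fall time comes from h = ½ g t²: t = √(2 × 52.6 / 9.81) = 3.275 s.
Horizontal motion is uniform at 4.76 m/s, so x = 4.76 × 3.275 = 15.6 m.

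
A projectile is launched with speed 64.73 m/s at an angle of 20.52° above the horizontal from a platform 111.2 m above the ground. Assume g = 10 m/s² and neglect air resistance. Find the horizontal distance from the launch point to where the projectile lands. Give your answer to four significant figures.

454.8 m

Components: v_x = 64.73 cos 20.52° = 60.623 m/s, v_y = 64.73 sin 20.52° = 22.690 m/s.
Vertical: 0 = 111.2 + 22.690 t − ½(10) t² ⇒ 5.000 t² − 22.690 t − 111.2 = 0.
t = [22.690 + √(514.84 + 2224.0)] / 10.00 = 7.5024 s.
Horizontal: R = v_x · t = 60.623 × 7.5024 = 454.8 m.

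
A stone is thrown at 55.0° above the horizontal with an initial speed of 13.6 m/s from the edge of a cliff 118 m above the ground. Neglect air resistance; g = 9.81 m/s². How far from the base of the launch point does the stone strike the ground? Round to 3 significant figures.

Components: v_x = 13.6 cos 55.0° = 7.801 m/s, v_y = 13.6 sin 55.0° = 11.14 m/s.
Vertical: 0 = 118 + 11.14 t − ½(9.81) t² ⇒ 4.905 t² − 11.14 t − 118 = 0.
t = [11.14 + √(124.1 + 2315)] / 9.810 = 6.170 s.
Horizontal: R = v_x · t = 7.801 × 6.170 = 48.1 m.

48.1 m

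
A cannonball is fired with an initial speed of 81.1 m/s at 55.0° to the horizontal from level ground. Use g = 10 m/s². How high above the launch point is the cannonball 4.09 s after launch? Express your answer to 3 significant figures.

188 m

v_y0 = 81.1 sin 55.0° = 66.43 m/s.
y(t) = v_y0 t − ½ g t² = 66.43×4.09 − 5.000×4.09² = 188 m.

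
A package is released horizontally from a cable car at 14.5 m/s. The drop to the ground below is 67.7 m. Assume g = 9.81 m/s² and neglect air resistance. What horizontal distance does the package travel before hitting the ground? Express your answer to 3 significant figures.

53.9 m

Initial vertical velocity is zero, so the fall time comes from h = ½ g t²: t = √(2 × 67.7 / 9.81) = 3.715 s.
Horizontal motion is uniform at 14.5 m/s, so x = 14.5 × 3.715 = 53.9 m.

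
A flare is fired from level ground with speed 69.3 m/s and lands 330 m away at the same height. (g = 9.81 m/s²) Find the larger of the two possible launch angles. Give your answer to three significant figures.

Level-ground range: R = v₀² sin(2θ)/g ⇒ sin 2θ = R g / v₀² = 330×9.81/69.3² = 0.6741.
2θ = arcsin(0.6741) = 42.38° or 180° − 42.38° = 137.62°.
So θ = 21.2° or θ = 68.8°.

68.8°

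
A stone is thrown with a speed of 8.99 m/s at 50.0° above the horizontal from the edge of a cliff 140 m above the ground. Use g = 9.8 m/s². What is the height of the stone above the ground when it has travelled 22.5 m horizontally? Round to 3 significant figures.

v_x = 8.99 cos 50.0° = 5.779 m/s, v_y0 = 8.99 sin 50.0° = 6.887 m/s.
Time to reach x = 22.5 m: t = x / v_x = 22.5 / 5.779 = 3.893 s.
y = 140 + v_y0 t − ½ g t² = 140 + 6.887×3.893 − 4.900×3.893² = 92.5 m.

92.5 m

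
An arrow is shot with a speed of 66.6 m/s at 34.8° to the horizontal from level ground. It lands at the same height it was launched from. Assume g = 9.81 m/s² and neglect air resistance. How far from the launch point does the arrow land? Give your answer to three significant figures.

424 m

For level ground, R = v₀² sin(2θ) / g.
sin(2 × 34.8°) = sin 69.60° = 0.9373.
R = (66.6)² × 0.9373 / 9.81 = 424 m.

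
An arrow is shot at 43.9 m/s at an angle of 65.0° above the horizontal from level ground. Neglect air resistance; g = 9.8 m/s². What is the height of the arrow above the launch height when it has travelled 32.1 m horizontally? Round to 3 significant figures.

v_x = 43.9 cos 65.0° = 18.55 m/s, v_y0 = 43.9 sin 65.0° = 39.79 m/s.
Time to reach x = 32.1 m: t = x / v_x = 32.1 / 18.55 = 1.730 s.
y = v_y0 t − ½ g t² = 39.79×1.730 − 4.900×1.730² = 54.2 m.

54.2 m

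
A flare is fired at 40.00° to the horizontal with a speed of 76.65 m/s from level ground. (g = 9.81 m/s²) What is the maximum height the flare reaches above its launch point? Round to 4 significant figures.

Vertical component of launch velocity: v_y = 76.65 sin 40.00° = 49.270 m/s.
At the highest point the vertical velocity is zero, so v_y² = 2 g h_max.
h_max = (49.270)² / (2 × 9.81) = 2427.5 / 19.62 = 123.7 m.

123.7 m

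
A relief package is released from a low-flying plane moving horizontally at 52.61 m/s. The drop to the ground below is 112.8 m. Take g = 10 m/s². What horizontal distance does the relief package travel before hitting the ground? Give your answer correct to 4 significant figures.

249.9 m

Initial vertical velocity is zero, so the fall time comes from h = ½ g t²: t = √(2 × 112.8 / 10) = 4.7497 s.
Horizontal motion is uniform at 52.61 m/s, so x = 52.61 × 4.7497 = 249.9 m.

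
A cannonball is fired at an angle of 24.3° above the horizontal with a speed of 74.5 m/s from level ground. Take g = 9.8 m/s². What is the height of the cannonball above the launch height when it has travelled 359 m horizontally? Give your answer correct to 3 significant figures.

v_x = 74.5 cos 24.3° = 67.90 m/s, v_y0 = 74.5 sin 24.3° = 30.66 m/s.
Time to reach x = 359 m: t = x / v_x = 359 / 67.90 = 5.287 s.
y = v_y0 t − ½ g t² = 30.66×5.287 − 4.900×5.287² = 25.1 m.

25.1 m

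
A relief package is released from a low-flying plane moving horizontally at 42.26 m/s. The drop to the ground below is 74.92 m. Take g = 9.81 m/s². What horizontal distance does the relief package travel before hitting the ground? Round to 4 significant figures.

165.2 m

Initial vertical velocity is zero, so the fall time comes from h = ½ g t²: t = √(2 × 74.92 / 9.81) = 3.9082 s.
Horizontal motion is uniform at 42.26 m/s, so x = 42.26 × 3.9082 = 165.2 m.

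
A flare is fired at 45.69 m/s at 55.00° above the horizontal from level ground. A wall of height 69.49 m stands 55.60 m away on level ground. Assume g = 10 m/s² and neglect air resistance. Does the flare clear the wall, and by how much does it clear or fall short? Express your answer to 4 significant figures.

v_x = 45.69 cos 55.00° = 26.207 m/s; v_y0 = 45.69 sin 55.00° = 37.427 m/s.
Time to reach the wall: t = 55.60 / 26.207 = 2.1216 s.
Height at that point: y = 37.427×2.1216 − 5.000×2.1216² = 56.899 m.
That is 69.49 − 56.899 = 12.59 m below the top of the wall, so the flare does not clear it.

No — it falls 12.59 m short of clearing the wall.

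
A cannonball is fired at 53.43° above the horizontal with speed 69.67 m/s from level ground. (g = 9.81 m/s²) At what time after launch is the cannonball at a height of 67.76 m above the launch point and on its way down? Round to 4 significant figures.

v_y0 = 69.67 sin 53.43° = 55.954 m/s.
Set y = v_y0 t − ½ g t² = 67.76: 4.905 t² − 55.954 t + 67.76 = 0.
t = [55.954 ± √(3130.9 − 1329.5)] / 9.81 = (55.954 ± 42.443) / 9.81, giving t = 1.377 s or t = 10.03 s.
On the way down corresponds to the larger root: t = 10.03 s.

10.03 s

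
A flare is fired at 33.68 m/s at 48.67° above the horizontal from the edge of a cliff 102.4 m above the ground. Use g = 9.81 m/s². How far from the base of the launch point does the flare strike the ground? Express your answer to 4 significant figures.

174.0 m

Components: v_x = 33.68 cos 48.67° = 22.242 m/s, v_y = 33.68 sin 48.67° = 25.291 m/s.
Vertical: 0 = 102.4 + 25.291 t − ½(9.81) t² ⇒ 4.905 t² − 25.291 t − 102.4 = 0.
t = [25.291 + √(639.63 + 2009.1)] / 9.810 = 7.8243 s.
Horizontal: R = v_x · t = 22.242 × 7.8243 = 174.0 m.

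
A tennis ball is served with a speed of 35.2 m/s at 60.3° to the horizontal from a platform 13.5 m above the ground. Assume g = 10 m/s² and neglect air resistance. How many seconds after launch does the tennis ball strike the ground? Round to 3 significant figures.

Vertical component: v_y = 35.2 sin 60.3° = 30.58 m/s.
Taking up as positive with launch at y = 13.5 m, landing at y = 0: 0 = 13.5 + 30.58 t − ½(10) t².
Solving 5.000 t² − 30.58 t − 13.5 = 0 gives t = [30.58 + √(30.58² + 4·5.000·13.5)] / 10.00 = 6.53 s.

6.53 s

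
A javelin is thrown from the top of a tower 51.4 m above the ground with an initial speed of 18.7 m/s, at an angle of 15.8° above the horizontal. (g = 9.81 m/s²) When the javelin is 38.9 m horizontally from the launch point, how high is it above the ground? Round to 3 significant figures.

39.5 m

v_x = 18.7 cos 15.8° = 17.99 m/s, v_y0 = 18.7 sin 15.8° = 5.092 m/s.
Time to reach x = 38.9 m: t = x / v_x = 38.9 / 17.99 = 2.162 s.
y = 51.4 + v_y0 t − ½ g t² = 51.4 + 5.092×2.162 − 4.905×2.162² = 39.5 m.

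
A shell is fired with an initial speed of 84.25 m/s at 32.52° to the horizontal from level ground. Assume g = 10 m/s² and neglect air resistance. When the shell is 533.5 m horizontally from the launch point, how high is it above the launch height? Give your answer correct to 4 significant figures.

58.15 m

v_x = 84.25 cos 32.52° = 71.040 m/s, v_y0 = 84.25 sin 32.52° = 45.292 m/s.
Time to reach x = 533.5 m: t = x / v_x = 533.5 / 71.040 = 7.5099 s.
y = v_y0 t − ½ g t² = 45.292×7.5099 − 5.000×7.5099² = 58.15 m.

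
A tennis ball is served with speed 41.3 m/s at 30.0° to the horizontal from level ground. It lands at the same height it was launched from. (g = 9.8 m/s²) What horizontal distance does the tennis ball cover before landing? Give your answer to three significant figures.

Components: v_x = 41.3 cos 30.0° = 35.77 m/s, v_y = 41.3 sin 30.0° = 20.65 m/s.
Time of flight (same landing height): t = 2 v_y / g = 2 × 20.65 / 9.8 = 4.214 s.
Range: R = v_x · t = 35.77 × 4.214 = 151 m.

151 m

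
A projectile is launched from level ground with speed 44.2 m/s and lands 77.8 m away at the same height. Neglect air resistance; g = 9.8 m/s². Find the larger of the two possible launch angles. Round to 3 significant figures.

Level-ground range: R = v₀² sin(2θ)/g ⇒ sin 2θ = R g / v₀² = 77.8×9.8/44.2² = 0.3903.
2θ = arcsin(0.3903) = 22.97° or 180° − 22.97° = 157.03°.
So θ = 11.5° or θ = 78.5°.

78.5°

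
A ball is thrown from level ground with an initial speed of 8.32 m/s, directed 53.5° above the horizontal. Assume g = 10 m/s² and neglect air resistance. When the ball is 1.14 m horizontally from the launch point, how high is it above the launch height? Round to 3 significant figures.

v_x = 8.32 cos 53.5° = 4.949 m/s, v_y0 = 8.32 sin 53.5° = 6.688 m/s.
Time to reach x = 1.14 m: t = x / v_x = 1.14 / 4.949 = 0.2303 s.
y = v_y0 t − ½ g t² = 6.688×0.2303 − 5.000×0.2303² = 1.28 m.

1.28 m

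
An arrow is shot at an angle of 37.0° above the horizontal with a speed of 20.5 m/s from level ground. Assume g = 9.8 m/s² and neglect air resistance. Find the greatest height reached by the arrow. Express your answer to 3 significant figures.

7.77 m

Vertical component of launch velocity: v_y = 20.5 sin 37.0° = 12.34 m/s.
At the highest point the vertical velocity is zero, so v_y² = 2 g h_max.
h_max = (12.34)² / (2 × 9.8) = 152.3 / 19.60 = 7.77 m.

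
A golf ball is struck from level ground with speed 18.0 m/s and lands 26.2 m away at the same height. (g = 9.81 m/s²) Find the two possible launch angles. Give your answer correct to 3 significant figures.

Level-ground range: R = v₀² sin(2θ)/g ⇒ sin 2θ = R g / v₀² = 26.2×9.81/18.0² = 0.7933.
2θ = arcsin(0.7933) = 52.49° or 180° − 52.49° = 127.51°.
So θ = 26.2° or θ = 63.8°.

26.2° and 63.8°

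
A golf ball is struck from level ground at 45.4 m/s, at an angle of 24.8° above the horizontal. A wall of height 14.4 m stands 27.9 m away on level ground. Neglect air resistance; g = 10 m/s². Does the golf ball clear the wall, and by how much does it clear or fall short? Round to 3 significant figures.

No — it falls 3.80 m short of clearing the wall.

v_x = 45.4 cos 24.8° = 41.21 m/s; v_y0 = 45.4 sin 24.8° = 19.04 m/s.
Time to reach the wall: t = 27.9 / 41.21 = 0.6770 s.
Height at that point: y = 19.04×0.6770 − 5.000×0.6770² = 10.60 m.
That is 14.4 − 10.60 = 3.80 m below the top of the wall, so the golf ball does not clear it.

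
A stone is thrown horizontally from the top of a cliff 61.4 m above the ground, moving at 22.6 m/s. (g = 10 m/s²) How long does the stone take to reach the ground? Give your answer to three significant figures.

3.50 s

The horizontal speed doesn't affect the fall. With v_y0 = 0, h = ½ g t².
t = √(2 × 61.4 / 10) = √12.28 = 3.50 s.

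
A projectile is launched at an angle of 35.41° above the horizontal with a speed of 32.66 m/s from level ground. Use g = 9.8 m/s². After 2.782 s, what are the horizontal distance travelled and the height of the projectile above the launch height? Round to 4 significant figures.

v_x = 32.66 cos 35.41° = 26.619 m/s; v_y0 = 32.66 sin 35.41° = 18.924 m/s.
x = v_x t = 26.619 × 2.782 = 74.05 m.
y = v_y0 t − ½ g t² = 18.924×2.782 − 4.900×2.782² = 14.72 m.

x = 74.05 m, y = 14.72 m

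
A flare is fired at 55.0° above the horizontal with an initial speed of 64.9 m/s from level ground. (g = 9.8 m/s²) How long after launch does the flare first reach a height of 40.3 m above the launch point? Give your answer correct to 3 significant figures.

0.820 s

v_y0 = 64.9 sin 55.0° = 53.16 m/s.
Set y = v_y0 t − ½ g t² = 40.3: 4.900 t² − 53.16 t + 40.3 = 0.
t = [53.16 ± √(2826 − 789.9)] / 9.8 = (53.16 ± 45.12) / 9.8, giving t = 0.820 s or t = 10.0 s.
The flare is on the way up at the first time, so t = 0.820 s.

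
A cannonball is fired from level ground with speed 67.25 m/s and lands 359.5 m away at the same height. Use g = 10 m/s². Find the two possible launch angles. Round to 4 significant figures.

Level-ground range: R = v₀² sin(2θ)/g ⇒ sin 2θ = R g / v₀² = 359.5×10/67.25² = 0.7949.
2θ = arcsin(0.7949) = 52.646° or 180° − 52.646° = 127.354°.
So θ = 26.32° or θ = 63.68°.

26.32° and 63.68°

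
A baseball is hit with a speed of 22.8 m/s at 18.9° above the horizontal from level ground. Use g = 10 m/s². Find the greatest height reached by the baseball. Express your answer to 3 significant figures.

2.73 m

Vertical component of launch velocity: v_y = 22.8 sin 18.9° = 7.385 m/s.
At the highest point the vertical velocity is zero, so v_y² = 2 g h_max.
h_max = (7.385)² / (2 × 10) = 54.54 / 20.00 = 2.73 m.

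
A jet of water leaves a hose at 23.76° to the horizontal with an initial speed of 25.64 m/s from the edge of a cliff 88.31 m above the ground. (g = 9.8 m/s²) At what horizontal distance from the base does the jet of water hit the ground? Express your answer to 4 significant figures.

127.4 m

Components: v_x = 25.64 cos 23.76° = 23.467 m/s, v_y = 25.64 sin 23.76° = 10.331 m/s.
Vertical: 0 = 88.31 + 10.331 t − ½(9.8) t² ⇒ 4.900 t² − 10.331 t − 88.31 = 0.
t = [10.331 + √(106.73 + 1730.9)] / 9.800 = 5.4284 s.
Horizontal: R = v_x · t = 23.467 × 5.4284 = 127.4 m.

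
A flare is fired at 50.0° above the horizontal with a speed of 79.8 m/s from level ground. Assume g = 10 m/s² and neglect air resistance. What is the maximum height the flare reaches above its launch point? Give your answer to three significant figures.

Vertical component of launch velocity: v_y = 79.8 sin 50.0° = 61.13 m/s.
At the highest point the vertical velocity is zero, so v_y² = 2 g h_max.
h_max = (61.13)² / (2 × 10) = 3737 / 20.00 = 187 m.

187 m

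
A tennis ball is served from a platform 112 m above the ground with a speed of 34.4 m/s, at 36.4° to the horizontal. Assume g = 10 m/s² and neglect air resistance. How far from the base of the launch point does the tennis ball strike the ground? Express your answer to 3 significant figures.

199 m

Components: v_x = 34.4 cos 36.4° = 27.69 m/s, v_y = 34.4 sin 36.4° = 20.41 m/s.
Vertical: 0 = 112 + 20.41 t − ½(10) t² ⇒ 5.000 t² − 20.41 t − 112 = 0.
t = [20.41 + √(416.6 + 2240)] / 10.00 = 7.195 s.
Horizontal: R = v_x · t = 27.69 × 7.195 = 199 m.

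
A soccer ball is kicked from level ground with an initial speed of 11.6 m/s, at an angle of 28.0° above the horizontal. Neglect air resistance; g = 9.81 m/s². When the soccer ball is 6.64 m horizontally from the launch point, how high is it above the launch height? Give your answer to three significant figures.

1.47 m

v_x = 11.6 cos 28.0° = 10.24 m/s, v_y0 = 11.6 sin 28.0° = 5.446 m/s.
Time to reach x = 6.64 m: t = x / v_x = 6.64 / 10.24 = 0.6484 s.
y = v_y0 t − ½ g t² = 5.446×0.6484 − 4.905×0.6484² = 1.47 m.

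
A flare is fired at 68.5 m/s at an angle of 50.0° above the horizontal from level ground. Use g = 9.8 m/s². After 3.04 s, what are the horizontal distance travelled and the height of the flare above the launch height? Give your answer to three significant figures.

x = 134 m, y = 114 m

v_x = 68.5 cos 50.0° = 44.03 m/s; v_y0 = 68.5 sin 50.0° = 52.47 m/s.
x = v_x t = 44.03 × 3.04 = 134 m.
y = v_y0 t − ½ g t² = 52.47×3.04 − 4.900×3.04² = 114 m.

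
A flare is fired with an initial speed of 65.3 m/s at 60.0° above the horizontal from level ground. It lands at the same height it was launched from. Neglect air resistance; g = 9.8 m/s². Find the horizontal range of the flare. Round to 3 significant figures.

377 m

For level ground, R = v₀² sin(2θ) / g.
sin(2 × 60.0°) = sin 120.0° = 0.8660.
R = (65.3)² × 0.8660 / 9.8 = 377 m.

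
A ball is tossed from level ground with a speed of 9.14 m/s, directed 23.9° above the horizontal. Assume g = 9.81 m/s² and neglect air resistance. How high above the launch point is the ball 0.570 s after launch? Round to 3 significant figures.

0.517 m

v_y0 = 9.14 sin 23.9° = 3.703 m/s.
y(t) = v_y0 t − ½ g t² = 3.703×0.570 − 4.905×0.570² = 0.517 m.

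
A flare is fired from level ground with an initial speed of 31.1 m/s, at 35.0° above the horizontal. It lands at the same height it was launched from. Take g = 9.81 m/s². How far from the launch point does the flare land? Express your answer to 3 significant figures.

92.6 m

For level ground, R = v₀² sin(2θ) / g.
sin(2 × 35.0°) = sin 70.00° = 0.9397.
R = (31.1)² × 0.9397 / 9.81 = 92.6 m.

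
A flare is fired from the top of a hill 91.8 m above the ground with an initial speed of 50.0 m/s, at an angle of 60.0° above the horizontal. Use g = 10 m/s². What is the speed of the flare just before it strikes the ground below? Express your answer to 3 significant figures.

v_x = 50.0 cos 60.0° = 25.00 m/s is unchanged throughout.
For the vertical component, v_y² = v_y0² + 2 g h = (43.30)² + 2×10×91.8 = 3711, so |v_y| = 60.92 m/s.
Impact speed = √(v_x² + v_y²) = √(625.0 + 3711) = 65.8 m/s.

65.8 m/s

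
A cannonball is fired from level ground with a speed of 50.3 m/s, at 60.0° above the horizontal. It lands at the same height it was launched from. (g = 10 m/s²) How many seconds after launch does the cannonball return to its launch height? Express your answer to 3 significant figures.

8.71 s

Vertical component: v_y = 50.3 sin 60.0° = 43.56 m/s.
For a projectile landing at launch height, time of flight is t = 2 v_y / g = 2 × 43.56 / 10 = 8.71 s.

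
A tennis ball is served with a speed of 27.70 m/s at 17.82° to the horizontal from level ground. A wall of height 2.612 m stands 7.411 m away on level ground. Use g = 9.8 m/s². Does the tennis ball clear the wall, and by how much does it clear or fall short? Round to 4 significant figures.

No — it falls 0.6167 m short of clearing the wall.

v_x = 27.70 cos 17.82° = 26.371 m/s; v_y0 = 27.70 sin 17.82° = 8.4770 m/s.
Time to reach the wall: t = 7.411 / 26.371 = 0.28103 s.
Height at that point: y = 8.4770×0.28103 − 4.900×0.28103² = 1.9953 m.
That is 2.612 − 1.9953 = 0.6167 m below the top of the wall, so the tennis ball does not clear it.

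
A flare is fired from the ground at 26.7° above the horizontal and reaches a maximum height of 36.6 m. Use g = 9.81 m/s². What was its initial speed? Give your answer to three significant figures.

59.6 m/s

At maximum height v_y = 0, so (v₀ sin θ)² = 2 g H.
v₀ sin 26.7° = √(2 × 9.81 × 36.6) = 26.80 m/s.
v₀ = 26.80 / sin 26.7° = 26.80 / 0.4493 = 59.6 m/s.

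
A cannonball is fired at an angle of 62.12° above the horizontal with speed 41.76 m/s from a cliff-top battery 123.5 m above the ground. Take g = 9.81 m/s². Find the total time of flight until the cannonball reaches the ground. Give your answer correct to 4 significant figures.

Vertical component: v_y = 41.76 sin 62.12° = 36.913 m/s.
Taking up as positive with launch at y = 123.5 m, landing at y = 0: 0 = 123.5 + 36.913 t − ½(9.81) t².
Solving 4.905 t² − 36.913 t − 123.5 = 0 gives t = [36.913 + √(36.913² + 4·4.905·123.5)] / 9.810 = 10.03 s.

10.03 s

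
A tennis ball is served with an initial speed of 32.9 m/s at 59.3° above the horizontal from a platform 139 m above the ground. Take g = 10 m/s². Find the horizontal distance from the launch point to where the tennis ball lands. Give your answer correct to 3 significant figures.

148 m

Components: v_x = 32.9 cos 59.3° = 16.80 m/s, v_y = 32.9 sin 59.3° = 28.29 m/s.
Vertical: 0 = 139 + 28.29 t − ½(10) t² ⇒ 5.000 t² − 28.29 t − 139 = 0.
t = [28.29 + √(800.3 + 2780)] / 10.00 = 8.813 s.
Horizontal: R = v_x · t = 16.80 × 8.813 = 148 m.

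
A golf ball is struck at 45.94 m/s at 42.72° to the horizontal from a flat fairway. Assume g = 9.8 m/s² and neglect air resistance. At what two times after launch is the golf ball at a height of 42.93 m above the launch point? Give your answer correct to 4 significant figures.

2.017 s and 4.343 s

v_y0 = 45.94 sin 42.72° = 31.166 m/s.
Set y = v_y0 t − ½ g t² = 42.93: 4.900 t² − 31.166 t + 42.93 = 0.
t = [31.166 ± √(971.32 − 841.43)] / 9.8 = (31.166 ± 11.397) / 9.8, giving t = 2.017 s or t = 4.343 s.
So the golf ball is at 42.93 m at t = 2.017 s (rising) and t = 4.343 s (falling).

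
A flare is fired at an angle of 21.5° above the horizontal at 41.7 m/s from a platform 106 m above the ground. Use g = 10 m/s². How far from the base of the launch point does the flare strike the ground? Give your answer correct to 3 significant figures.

Components: v_x = 41.7 cos 21.5° = 38.80 m/s, v_y = 41.7 sin 21.5° = 15.28 m/s.
Vertical: 0 = 106 + 15.28 t − ½(10) t² ⇒ 5.000 t² − 15.28 t − 106 = 0.
t = [15.28 + √(233.5 + 2120)] / 10.00 = 6.379 s.
Horizontal: R = v_x · t = 38.80 × 6.379 = 248 m.

248 m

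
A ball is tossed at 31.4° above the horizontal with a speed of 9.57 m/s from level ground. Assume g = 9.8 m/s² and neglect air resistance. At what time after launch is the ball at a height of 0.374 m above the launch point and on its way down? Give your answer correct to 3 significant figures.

0.936 s

v_y0 = 9.57 sin 31.4° = 4.986 m/s.
Set y = v_y0 t − ½ g t² = 0.374: 4.900 t² − 4.986 t + 0.374 = 0.
t = [4.986 ± √(24.86 − 7.330)] / 9.8 = (4.986 ± 4.187) / 9.8, giving t = 0.0815 s or t = 0.936 s.
On the way down corresponds to the larger root: t = 0.936 s.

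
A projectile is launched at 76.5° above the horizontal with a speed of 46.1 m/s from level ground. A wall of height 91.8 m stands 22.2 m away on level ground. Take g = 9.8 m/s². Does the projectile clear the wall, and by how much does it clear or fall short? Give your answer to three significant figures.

No — it falls 20.2 m short of clearing the wall.

v_x = 46.1 cos 76.5° = 10.76 m/s; v_y0 = 46.1 sin 76.5° = 44.83 m/s.
Time to reach the wall: t = 22.2 / 10.76 = 2.063 s.
Height at that point: y = 44.83×2.063 − 4.900×2.063² = 71.63 m.
That is 91.8 − 71.63 = 20.2 m below the top of the wall, so the projectile does not clear it.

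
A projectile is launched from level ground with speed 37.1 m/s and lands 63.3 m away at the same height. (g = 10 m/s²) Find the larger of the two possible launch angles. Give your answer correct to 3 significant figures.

76.3°

Level-ground range: R = v₀² sin(2θ)/g ⇒ sin 2θ = R g / v₀² = 63.3×10/37.1² = 0.4599.
2θ = arcsin(0.4599) = 27.38° or 180° − 27.38° = 152.62°.
So θ = 13.7° or θ = 76.3°.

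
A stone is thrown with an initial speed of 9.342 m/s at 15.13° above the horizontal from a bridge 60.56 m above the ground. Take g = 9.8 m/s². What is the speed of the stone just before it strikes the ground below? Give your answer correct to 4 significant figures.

v_x = 9.342 cos 15.13° = 9.0182 m/s is unchanged throughout.
For the vertical component, v_y² = v_y0² + 2 g h = (2.4384)² + 2×9.8×60.56 = 1192.9, so |v_y| = 34.538 m/s.
Impact speed = √(v_x² + v_y²) = √(81.328 + 1192.9) = 35.70 m/s.

35.70 m/s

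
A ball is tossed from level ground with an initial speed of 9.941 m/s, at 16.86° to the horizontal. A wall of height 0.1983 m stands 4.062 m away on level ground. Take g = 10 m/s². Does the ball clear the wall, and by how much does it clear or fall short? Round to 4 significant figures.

v_x = 9.941 cos 16.86° = 9.5137 m/s; v_y0 = 9.941 sin 16.86° = 2.8832 m/s.
Time to reach the wall: t = 4.062 / 9.5137 = 0.42696 s.
Height at that point: y = 2.8832×0.42696 − 5.000×0.42696² = 0.31954 m.
That is 0.31954 − 0.1983 = 0.1212 m above the top of the wall, so the ball clears it.

Yes — it clears the wall by 0.1212 m.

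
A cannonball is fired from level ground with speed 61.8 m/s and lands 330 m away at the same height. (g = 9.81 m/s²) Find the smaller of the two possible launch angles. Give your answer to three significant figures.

Level-ground range: R = v₀² sin(2θ)/g ⇒ sin 2θ = R g / v₀² = 330×9.81/61.8² = 0.8476.
2θ = arcsin(0.8476) = 57.95° or 180° − 57.95° = 122.05°.
So θ = 29.0° or θ = 61.0°.

29.0°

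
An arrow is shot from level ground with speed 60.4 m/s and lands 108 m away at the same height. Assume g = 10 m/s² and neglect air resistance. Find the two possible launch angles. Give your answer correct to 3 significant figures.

Level-ground range: R = v₀² sin(2θ)/g ⇒ sin 2θ = R g / v₀² = 108×10/60.4² = 0.2960.
2θ = arcsin(0.2960) = 17.22° or 180° − 17.22° = 162.78°.
So θ = 8.61° or θ = 81.4°.

8.61° and 81.4°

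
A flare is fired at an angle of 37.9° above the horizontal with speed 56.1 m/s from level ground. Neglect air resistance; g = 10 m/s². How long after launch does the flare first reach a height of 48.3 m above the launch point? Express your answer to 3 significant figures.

v_y0 = 56.1 sin 37.9° = 34.46 m/s.
Set y = v_y0 t − ½ g t² = 48.3: 5.000 t² − 34.46 t + 48.3 = 0.
t = [34.46 ± √(1187 − 966.0)] / 10 = (34.46 ± 14.87) / 10, giving t = 1.96 s or t = 4.93 s.
The flare is on the way up at the first time, so t = 1.96 s.

1.96 s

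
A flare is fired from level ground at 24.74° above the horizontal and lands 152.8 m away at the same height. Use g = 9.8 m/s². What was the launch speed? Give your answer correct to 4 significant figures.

44.38 m/s

On level ground, R = v₀² sin(2θ) / g, so v₀ = √(R g / sin 2θ).
sin(2 × 24.74°) = 0.7602.
v₀ = √(152.8 × 9.8 / 0.7602) = √1969.8 = 44.38 m/s.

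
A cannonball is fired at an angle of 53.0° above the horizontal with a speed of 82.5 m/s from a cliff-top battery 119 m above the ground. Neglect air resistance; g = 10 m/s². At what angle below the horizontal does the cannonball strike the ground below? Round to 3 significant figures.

58.8°

v_x = 82.5 cos 53.0° = 49.65 m/s.
At impact |v_y| = √(v_y0² + 2 g h) = √(65.89² + 2×10×119) = 81.98 m/s.
Angle below horizontal = arctan(|v_y| / v_x) = arctan(81.98 / 49.65) = 58.8°.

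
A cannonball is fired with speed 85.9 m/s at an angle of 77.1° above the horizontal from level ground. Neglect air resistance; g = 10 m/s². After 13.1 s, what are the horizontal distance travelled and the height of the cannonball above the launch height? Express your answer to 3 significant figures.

v_x = 85.9 cos 77.1° = 19.18 m/s; v_y0 = 85.9 sin 77.1° = 83.73 m/s.
x = v_x t = 19.18 × 13.1 = 251 m.
y = v_y0 t − ½ g t² = 83.73×13.1 − 5.000×13.1² = 239 m.

x = 251 m, y = 239 m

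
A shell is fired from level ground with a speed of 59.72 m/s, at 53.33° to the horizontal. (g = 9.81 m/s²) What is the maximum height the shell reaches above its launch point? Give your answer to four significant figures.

116.9 m

Vertical component of launch velocity: v_y = 59.72 sin 53.33° = 47.901 m/s.
At the highest point the vertical velocity is zero, so v_y² = 2 g h_max.
h_max = (47.901)² / (2 × 9.81) = 2294.5 / 19.62 = 116.9 m.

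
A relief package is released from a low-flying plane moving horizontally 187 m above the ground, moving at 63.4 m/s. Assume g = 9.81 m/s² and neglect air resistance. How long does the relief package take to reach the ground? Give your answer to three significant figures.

6.17 s

The horizontal speed doesn't affect the fall. With v_y0 = 0, h = ½ g t².
t = √(2 × 187 / 9.81) = √38.12 = 6.17 s.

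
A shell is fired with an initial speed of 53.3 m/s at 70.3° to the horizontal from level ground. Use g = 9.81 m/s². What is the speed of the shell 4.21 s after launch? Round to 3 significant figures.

v_x = 53.3 cos 70.3° = 17.97 m/s (constant).
v_y(t) = 53.3 sin 70.3° − g t = 50.18 − 9.81 × 4.21 = 8.880 m/s.
Speed = √(v_x² + v_y²) = √(322.9 + 78.85) = 20.0 m/s.

20.0 m/s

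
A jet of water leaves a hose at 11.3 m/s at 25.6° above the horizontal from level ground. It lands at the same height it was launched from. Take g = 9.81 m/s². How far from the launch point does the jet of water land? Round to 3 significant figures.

For level ground, R = v₀² sin(2θ) / g.
sin(2 × 25.6°) = sin 51.20° = 0.7793.
R = (11.3)² × 0.7793 / 9.81 = 10.1 m.

10.1 m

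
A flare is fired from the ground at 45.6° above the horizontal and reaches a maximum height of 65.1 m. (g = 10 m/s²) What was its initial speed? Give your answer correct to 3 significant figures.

50.5 m/s

At maximum height v_y = 0, so (v₀ sin θ)² = 2 g H.
v₀ sin 45.6° = √(2 × 10 × 65.1) = 36.08 m/s.
v₀ = 36.08 / sin 45.6° = 36.08 / 0.7145 = 50.5 m/s.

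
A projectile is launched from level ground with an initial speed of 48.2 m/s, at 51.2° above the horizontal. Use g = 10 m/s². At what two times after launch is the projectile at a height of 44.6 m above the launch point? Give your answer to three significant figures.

1.48 s and 6.03 s

v_y0 = 48.2 sin 51.2° = 37.56 m/s.
Set y = v_y0 t − ½ g t² = 44.6: 5.000 t² − 37.56 t + 44.6 = 0.
t = [37.56 ± √(1411 − 892.0)] / 10 = (37.56 ± 22.78) / 10, giving t = 1.48 s or t = 6.03 s.
So the projectile is at 44.6 m at t = 1.48 s (rising) and t = 6.03 s (falling).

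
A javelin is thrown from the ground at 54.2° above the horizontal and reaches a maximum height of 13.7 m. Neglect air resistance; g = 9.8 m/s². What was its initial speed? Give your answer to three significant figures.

20.2 m/s

At maximum height v_y = 0, so (v₀ sin θ)² = 2 g H.
v₀ sin 54.2° = √(2 × 9.8 × 13.7) = 16.39 m/s.
v₀ = 16.39 / sin 54.2° = 16.39 / 0.8111 = 20.2 m/s.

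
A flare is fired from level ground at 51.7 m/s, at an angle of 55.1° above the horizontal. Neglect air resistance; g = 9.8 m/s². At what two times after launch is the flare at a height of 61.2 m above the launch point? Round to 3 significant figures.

1.83 s and 6.82 s

v_y0 = 51.7 sin 55.1° = 42.40 m/s.
Set y = v_y0 t − ½ g t² = 61.2: 4.900 t² − 42.40 t + 61.2 = 0.
t = [42.40 ± √(1798 − 1200)] / 9.8 = (42.40 ± 24.45) / 9.8, giving t = 1.83 s or t = 6.82 s.
So the flare is at 61.2 m at t = 1.83 s (rising) and t = 6.82 s (falling).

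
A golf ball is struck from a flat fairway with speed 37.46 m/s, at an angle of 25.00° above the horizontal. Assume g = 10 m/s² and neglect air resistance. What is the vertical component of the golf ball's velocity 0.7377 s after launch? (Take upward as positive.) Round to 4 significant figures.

Initial vertical component: v_y0 = 37.46 sin 25.00° = 15.831 m/s.
v_y(t) = v_y0 − g t = 15.831 − 10 × 0.7377 = 8.454 m/s.

8.454 m/s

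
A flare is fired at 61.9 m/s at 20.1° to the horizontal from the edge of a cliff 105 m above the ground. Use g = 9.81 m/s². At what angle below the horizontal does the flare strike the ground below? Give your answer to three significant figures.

40.8°

v_x = 61.9 cos 20.1° = 58.13 m/s.
At impact |v_y| = √(v_y0² + 2 g h) = √(21.27² + 2×9.81×105) = 50.12 m/s.
Angle below horizontal = arctan(|v_y| / v_x) = arctan(50.12 / 58.13) = 40.8°.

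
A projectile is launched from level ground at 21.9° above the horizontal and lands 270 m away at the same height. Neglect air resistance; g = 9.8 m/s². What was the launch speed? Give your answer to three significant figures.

On level ground, R = v₀² sin(2θ) / g, so v₀ = √(R g / sin 2θ).
sin(2 × 21.9°) = 0.6921.
v₀ = √(270 × 9.8 / 0.6921) = √3823 = 61.8 m/s.

61.8 m/s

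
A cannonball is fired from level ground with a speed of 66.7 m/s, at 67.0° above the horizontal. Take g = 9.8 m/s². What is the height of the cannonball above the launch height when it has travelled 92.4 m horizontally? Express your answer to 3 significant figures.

156 m

v_x = 66.7 cos 67.0° = 26.06 m/s, v_y0 = 66.7 sin 67.0° = 61.40 m/s.
Time to reach x = 92.4 m: t = x / v_x = 92.4 / 26.06 = 3.546 s.
y = v_y0 t − ½ g t² = 61.40×3.546 − 4.900×3.546² = 156 m.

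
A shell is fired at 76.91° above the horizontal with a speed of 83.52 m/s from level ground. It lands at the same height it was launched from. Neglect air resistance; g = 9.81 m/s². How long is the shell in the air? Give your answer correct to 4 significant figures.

16.59 s

Vertical component: v_y = 83.52 sin 76.91° = 81.350 m/s.
For a projectile landing at launch height, time of flight is t = 2 v_y / g = 2 × 81.350 / 9.81 = 16.59 s.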